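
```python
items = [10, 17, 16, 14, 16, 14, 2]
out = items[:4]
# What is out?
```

items has length 7. The slice items[:4] selects indices [0, 1, 2, 3] (0->10, 1->17, 2->16, 3->14), giving [10, 17, 16, 14].

[10, 17, 16, 14]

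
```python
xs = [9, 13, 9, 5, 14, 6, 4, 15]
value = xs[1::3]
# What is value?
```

xs has length 8. The slice xs[1::3] selects indices [1, 4, 7] (1->13, 4->14, 7->15), giving [13, 14, 15].

[13, 14, 15]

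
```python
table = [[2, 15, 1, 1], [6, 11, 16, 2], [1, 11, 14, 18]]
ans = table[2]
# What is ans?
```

table has 3 rows. Row 2 is [1, 11, 14, 18].

[1, 11, 14, 18]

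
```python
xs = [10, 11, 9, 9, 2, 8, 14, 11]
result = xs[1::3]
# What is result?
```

xs has length 8. The slice xs[1::3] selects indices [1, 4, 7] (1->11, 4->2, 7->11), giving [11, 2, 11].

[11, 2, 11]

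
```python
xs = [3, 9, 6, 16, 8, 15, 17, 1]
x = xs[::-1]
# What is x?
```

xs has length 8. The slice xs[::-1] selects indices [7, 6, 5, 4, 3, 2, 1, 0] (7->1, 6->17, 5->15, 4->8, 3->16, 2->6, 1->9, 0->3), giving [1, 17, 15, 8, 16, 6, 9, 3].

[1, 17, 15, 8, 16, 6, 9, 3]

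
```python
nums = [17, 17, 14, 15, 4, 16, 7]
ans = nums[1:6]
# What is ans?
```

nums has length 7. The slice nums[1:6] selects indices [1, 2, 3, 4, 5] (1->17, 2->14, 3->15, 4->4, 5->16), giving [17, 14, 15, 4, 16].

[17, 14, 15, 4, 16]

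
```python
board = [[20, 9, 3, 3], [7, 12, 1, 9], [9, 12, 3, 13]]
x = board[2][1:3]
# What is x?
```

board[2] = [9, 12, 3, 13]. board[2] has length 4. The slice board[2][1:3] selects indices [1, 2] (1->12, 2->3), giving [12, 3].

[12, 3]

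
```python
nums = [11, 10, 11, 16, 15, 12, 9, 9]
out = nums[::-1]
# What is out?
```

nums has length 8. The slice nums[::-1] selects indices [7, 6, 5, 4, 3, 2, 1, 0] (7->9, 6->9, 5->12, 4->15, 3->16, 2->11, 1->10, 0->11), giving [9, 9, 12, 15, 16, 11, 10, 11].

[9, 9, 12, 15, 16, 11, 10, 11]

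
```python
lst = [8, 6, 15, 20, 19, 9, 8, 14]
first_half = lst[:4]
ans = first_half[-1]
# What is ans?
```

lst has length 8. The slice lst[:4] selects indices [0, 1, 2, 3] (0->8, 1->6, 2->15, 3->20), giving [8, 6, 15, 20]. So first_half = [8, 6, 15, 20]. Then first_half[-1] = 20.

20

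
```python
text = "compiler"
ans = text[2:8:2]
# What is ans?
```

text has length 8. The slice text[2:8:2] selects indices [2, 4, 6] (2->'m', 4->'i', 6->'e'), giving 'mie'.

'mie'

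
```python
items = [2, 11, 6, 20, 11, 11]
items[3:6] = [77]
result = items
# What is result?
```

items starts as [2, 11, 6, 20, 11, 11] (length 6). The slice items[3:6] covers indices [3, 4, 5] with values [20, 11, 11]. Replacing that slice with [77] (different length) produces [2, 11, 6, 77].

[2, 11, 6, 77]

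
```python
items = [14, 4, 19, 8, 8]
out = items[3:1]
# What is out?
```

items has length 5. The slice items[3:1] resolves to an empty index range, so the result is [].

[]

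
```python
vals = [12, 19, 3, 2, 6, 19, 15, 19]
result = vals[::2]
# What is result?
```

vals has length 8. The slice vals[::2] selects indices [0, 2, 4, 6] (0->12, 2->3, 4->6, 6->15), giving [12, 3, 6, 15].

[12, 3, 6, 15]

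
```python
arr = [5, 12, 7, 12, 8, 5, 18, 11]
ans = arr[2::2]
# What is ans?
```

arr has length 8. The slice arr[2::2] selects indices [2, 4, 6] (2->7, 4->8, 6->18), giving [7, 8, 18].

[7, 8, 18]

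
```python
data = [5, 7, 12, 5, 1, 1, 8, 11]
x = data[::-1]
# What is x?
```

data has length 8. The slice data[::-1] selects indices [7, 6, 5, 4, 3, 2, 1, 0] (7->11, 6->8, 5->1, 4->1, 3->5, 2->12, 1->7, 0->5), giving [11, 8, 1, 1, 5, 12, 7, 5].

[11, 8, 1, 1, 5, 12, 7, 5]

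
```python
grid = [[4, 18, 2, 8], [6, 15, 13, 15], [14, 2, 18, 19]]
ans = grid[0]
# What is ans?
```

grid has 3 rows. Row 0 is [4, 18, 2, 8].

[4, 18, 2, 8]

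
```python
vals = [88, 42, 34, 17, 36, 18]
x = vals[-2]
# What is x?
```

vals has length 6. Negative index -2 maps to positive index 6 + (-2) = 4. vals[4] = 36.

36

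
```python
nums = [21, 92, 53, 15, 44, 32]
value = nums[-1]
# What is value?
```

nums has length 6. Negative index -1 maps to positive index 6 + (-1) = 5. nums[5] = 32.

32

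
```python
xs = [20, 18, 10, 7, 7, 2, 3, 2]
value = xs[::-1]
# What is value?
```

xs has length 8. The slice xs[::-1] selects indices [7, 6, 5, 4, 3, 2, 1, 0] (7->2, 6->3, 5->2, 4->7, 3->7, 2->10, 1->18, 0->20), giving [2, 3, 2, 7, 7, 10, 18, 20].

[2, 3, 2, 7, 7, 10, 18, 20]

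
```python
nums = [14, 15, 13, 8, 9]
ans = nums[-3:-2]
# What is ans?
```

nums has length 5. The slice nums[-3:-2] selects indices [2] (2->13), giving [13].

[13]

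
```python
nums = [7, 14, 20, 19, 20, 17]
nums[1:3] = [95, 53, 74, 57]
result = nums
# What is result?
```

nums starts as [7, 14, 20, 19, 20, 17] (length 6). The slice nums[1:3] covers indices [1, 2] with values [14, 20]. Replacing that slice with [95, 53, 74, 57] (different length) produces [7, 95, 53, 74, 57, 19, 20, 17].

[7, 95, 53, 74, 57, 19, 20, 17]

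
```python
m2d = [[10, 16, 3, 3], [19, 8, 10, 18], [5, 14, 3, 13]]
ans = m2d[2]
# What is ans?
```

m2d has 3 rows. Row 2 is [5, 14, 3, 13].

[5, 14, 3, 13]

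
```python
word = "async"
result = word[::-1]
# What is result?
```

word has length 5. The slice word[::-1] selects indices [4, 3, 2, 1, 0] (4->'c', 3->'n', 2->'y', 1->'s', 0->'a'), giving 'cnysa'.

'cnysa'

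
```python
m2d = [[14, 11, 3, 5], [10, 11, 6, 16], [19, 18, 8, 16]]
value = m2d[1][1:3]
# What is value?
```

m2d[1] = [10, 11, 6, 16]. m2d[1] has length 4. The slice m2d[1][1:3] selects indices [1, 2] (1->11, 2->6), giving [11, 6].

[11, 6]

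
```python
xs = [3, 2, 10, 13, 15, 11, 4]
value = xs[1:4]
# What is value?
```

xs has length 7. The slice xs[1:4] selects indices [1, 2, 3] (1->2, 2->10, 3->13), giving [2, 10, 13].

[2, 10, 13]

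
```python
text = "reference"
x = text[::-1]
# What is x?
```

text has length 9. The slice text[::-1] selects indices [8, 7, 6, 5, 4, 3, 2, 1, 0] (8->'e', 7->'c', 6->'n', 5->'e', 4->'r', 3->'e', 2->'f', 1->'e', 0->'r'), giving 'ecnerefer'.

'ecnerefer'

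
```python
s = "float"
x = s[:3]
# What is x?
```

s has length 5. The slice s[:3] selects indices [0, 1, 2] (0->'f', 1->'l', 2->'o'), giving 'flo'.

'flo'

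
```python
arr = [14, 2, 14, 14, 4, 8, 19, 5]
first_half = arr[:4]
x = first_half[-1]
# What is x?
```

arr has length 8. The slice arr[:4] selects indices [0, 1, 2, 3] (0->14, 1->2, 2->14, 3->14), giving [14, 2, 14, 14]. So first_half = [14, 2, 14, 14]. Then first_half[-1] = 14.

14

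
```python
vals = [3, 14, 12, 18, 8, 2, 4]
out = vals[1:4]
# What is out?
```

vals has length 7. The slice vals[1:4] selects indices [1, 2, 3] (1->14, 2->12, 3->18), giving [14, 12, 18].

[14, 12, 18]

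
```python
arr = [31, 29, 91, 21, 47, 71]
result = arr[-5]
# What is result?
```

arr has length 6. Negative index -5 maps to positive index 6 + (-5) = 1. arr[1] = 29.

29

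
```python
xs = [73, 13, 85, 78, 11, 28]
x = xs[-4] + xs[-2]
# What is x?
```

xs has length 6. Negative index -4 maps to positive index 6 + (-4) = 2. xs[2] = 85.
xs has length 6. Negative index -2 maps to positive index 6 + (-2) = 4. xs[4] = 11.
Sum: 85 + 11 = 96.

96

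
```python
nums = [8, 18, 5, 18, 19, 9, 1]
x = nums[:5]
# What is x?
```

nums has length 7. The slice nums[:5] selects indices [0, 1, 2, 3, 4] (0->8, 1->18, 2->5, 3->18, 4->19), giving [8, 18, 5, 18, 19].

[8, 18, 5, 18, 19]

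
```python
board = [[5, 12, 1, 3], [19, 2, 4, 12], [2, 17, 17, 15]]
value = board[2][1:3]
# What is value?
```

board[2] = [2, 17, 17, 15]. board[2] has length 4. The slice board[2][1:3] selects indices [1, 2] (1->17, 2->17), giving [17, 17].

[17, 17]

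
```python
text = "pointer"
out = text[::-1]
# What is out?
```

text has length 7. The slice text[::-1] selects indices [6, 5, 4, 3, 2, 1, 0] (6->'r', 5->'e', 4->'t', 3->'n', 2->'i', 1->'o', 0->'p'), giving 'retniop'.

'retniop'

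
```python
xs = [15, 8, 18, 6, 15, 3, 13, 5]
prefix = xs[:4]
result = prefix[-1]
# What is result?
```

xs has length 8. The slice xs[:4] selects indices [0, 1, 2, 3] (0->15, 1->8, 2->18, 3->6), giving [15, 8, 18, 6]. So prefix = [15, 8, 18, 6]. Then prefix[-1] = 6.

6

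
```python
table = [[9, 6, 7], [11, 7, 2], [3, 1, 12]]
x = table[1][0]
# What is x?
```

table[1] = [11, 7, 2]. Taking column 0 of that row yields 11.

11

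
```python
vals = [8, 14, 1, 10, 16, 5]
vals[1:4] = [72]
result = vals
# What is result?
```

vals starts as [8, 14, 1, 10, 16, 5] (length 6). The slice vals[1:4] covers indices [1, 2, 3] with values [14, 1, 10]. Replacing that slice with [72] (different length) produces [8, 72, 16, 5].

[8, 72, 16, 5]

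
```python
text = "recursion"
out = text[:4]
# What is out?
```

text has length 9. The slice text[:4] selects indices [0, 1, 2, 3] (0->'r', 1->'e', 2->'c', 3->'u'), giving 'recu'.

'recu'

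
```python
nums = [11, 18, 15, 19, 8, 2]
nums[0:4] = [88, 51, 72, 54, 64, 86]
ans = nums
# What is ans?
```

nums starts as [11, 18, 15, 19, 8, 2] (length 6). The slice nums[0:4] covers indices [0, 1, 2, 3] with values [11, 18, 15, 19]. Replacing that slice with [88, 51, 72, 54, 64, 86] (different length) produces [88, 51, 72, 54, 64, 86, 8, 2].

[88, 51, 72, 54, 64, 86, 8, 2]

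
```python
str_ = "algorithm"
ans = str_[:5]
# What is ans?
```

str_ has length 9. The slice str_[:5] selects indices [0, 1, 2, 3, 4] (0->'a', 1->'l', 2->'g', 3->'o', 4->'r'), giving 'algor'.

'algor'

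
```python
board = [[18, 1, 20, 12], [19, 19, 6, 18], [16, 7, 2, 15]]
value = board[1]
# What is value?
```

board has 3 rows. Row 1 is [19, 19, 6, 18].

[19, 19, 6, 18]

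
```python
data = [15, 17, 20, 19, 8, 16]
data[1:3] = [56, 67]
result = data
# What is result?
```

data starts as [15, 17, 20, 19, 8, 16] (length 6). The slice data[1:3] covers indices [1, 2] with values [17, 20]. Replacing that slice with [56, 67] (same length) produces [15, 56, 67, 19, 8, 16].

[15, 56, 67, 19, 8, 16]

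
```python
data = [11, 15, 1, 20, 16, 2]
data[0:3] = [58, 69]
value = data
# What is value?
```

data starts as [11, 15, 1, 20, 16, 2] (length 6). The slice data[0:3] covers indices [0, 1, 2] with values [11, 15, 1]. Replacing that slice with [58, 69] (different length) produces [58, 69, 20, 16, 2].

[58, 69, 20, 16, 2]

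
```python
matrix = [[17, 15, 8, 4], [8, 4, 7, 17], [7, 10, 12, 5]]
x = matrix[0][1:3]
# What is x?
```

matrix[0] = [17, 15, 8, 4]. matrix[0] has length 4. The slice matrix[0][1:3] selects indices [1, 2] (1->15, 2->8), giving [15, 8].

[15, 8]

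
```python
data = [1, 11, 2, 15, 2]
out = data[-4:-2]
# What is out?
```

data has length 5. The slice data[-4:-2] selects indices [1, 2] (1->11, 2->2), giving [11, 2].

[11, 2]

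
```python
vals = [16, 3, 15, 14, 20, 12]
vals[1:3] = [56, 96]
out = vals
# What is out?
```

vals starts as [16, 3, 15, 14, 20, 12] (length 6). The slice vals[1:3] covers indices [1, 2] with values [3, 15]. Replacing that slice with [56, 96] (same length) produces [16, 56, 96, 14, 20, 12].

[16, 56, 96, 14, 20, 12]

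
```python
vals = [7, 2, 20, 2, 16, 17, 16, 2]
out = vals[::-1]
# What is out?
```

vals has length 8. The slice vals[::-1] selects indices [7, 6, 5, 4, 3, 2, 1, 0] (7->2, 6->16, 5->17, 4->16, 3->2, 2->20, 1->2, 0->7), giving [2, 16, 17, 16, 2, 20, 2, 7].

[2, 16, 17, 16, 2, 20, 2, 7]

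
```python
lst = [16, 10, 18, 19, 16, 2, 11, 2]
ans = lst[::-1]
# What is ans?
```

lst has length 8. The slice lst[::-1] selects indices [7, 6, 5, 4, 3, 2, 1, 0] (7->2, 6->11, 5->2, 4->16, 3->19, 2->18, 1->10, 0->16), giving [2, 11, 2, 16, 19, 18, 10, 16].

[2, 11, 2, 16, 19, 18, 10, 16]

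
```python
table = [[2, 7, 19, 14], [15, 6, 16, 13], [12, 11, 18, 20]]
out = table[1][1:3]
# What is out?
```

table[1] = [15, 6, 16, 13]. table[1] has length 4. The slice table[1][1:3] selects indices [1, 2] (1->6, 2->16), giving [6, 16].

[6, 16]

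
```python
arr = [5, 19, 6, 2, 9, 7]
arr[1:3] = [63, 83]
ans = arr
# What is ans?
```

arr starts as [5, 19, 6, 2, 9, 7] (length 6). The slice arr[1:3] covers indices [1, 2] with values [19, 6]. Replacing that slice with [63, 83] (same length) produces [5, 63, 83, 2, 9, 7].

[5, 63, 83, 2, 9, 7]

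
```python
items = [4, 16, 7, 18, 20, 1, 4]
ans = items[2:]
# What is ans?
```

items has length 7. The slice items[2:] selects indices [2, 3, 4, 5, 6] (2->7, 3->18, 4->20, 5->1, 6->4), giving [7, 18, 20, 1, 4].

[7, 18, 20, 1, 4]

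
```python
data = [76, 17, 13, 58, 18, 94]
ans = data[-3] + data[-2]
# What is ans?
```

data has length 6. Negative index -3 maps to positive index 6 + (-3) = 3. data[3] = 58.
data has length 6. Negative index -2 maps to positive index 6 + (-2) = 4. data[4] = 18.
Sum: 58 + 18 = 76.

76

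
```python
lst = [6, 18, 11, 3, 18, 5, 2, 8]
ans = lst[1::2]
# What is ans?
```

lst has length 8. The slice lst[1::2] selects indices [1, 3, 5, 7] (1->18, 3->3, 5->5, 7->8), giving [18, 3, 5, 8].

[18, 3, 5, 8]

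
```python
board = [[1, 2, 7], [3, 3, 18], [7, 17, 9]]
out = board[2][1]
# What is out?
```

board[2] = [7, 17, 9]. Taking column 1 of that row yields 17.

17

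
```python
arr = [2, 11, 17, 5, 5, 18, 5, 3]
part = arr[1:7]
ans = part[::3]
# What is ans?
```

arr has length 8. The slice arr[1:7] selects indices [1, 2, 3, 4, 5, 6] (1->11, 2->17, 3->5, 4->5, 5->18, 6->5), giving [11, 17, 5, 5, 18, 5]. So part = [11, 17, 5, 5, 18, 5]. part has length 6. The slice part[::3] selects indices [0, 3] (0->11, 3->5), giving [11, 5].

[11, 5]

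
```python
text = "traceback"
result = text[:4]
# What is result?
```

text has length 9. The slice text[:4] selects indices [0, 1, 2, 3] (0->'t', 1->'r', 2->'a', 3->'c'), giving 'trac'.

'trac'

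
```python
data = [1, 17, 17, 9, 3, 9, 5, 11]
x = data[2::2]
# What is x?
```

data has length 8. The slice data[2::2] selects indices [2, 4, 6] (2->17, 4->3, 6->5), giving [17, 3, 5].

[17, 3, 5]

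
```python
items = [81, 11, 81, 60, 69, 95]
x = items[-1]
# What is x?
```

items has length 6. Negative index -1 maps to positive index 6 + (-1) = 5. items[5] = 95.

95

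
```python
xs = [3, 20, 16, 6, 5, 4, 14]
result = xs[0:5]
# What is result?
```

xs has length 7. The slice xs[0:5] selects indices [0, 1, 2, 3, 4] (0->3, 1->20, 2->16, 3->6, 4->5), giving [3, 20, 16, 6, 5].

[3, 20, 16, 6, 5]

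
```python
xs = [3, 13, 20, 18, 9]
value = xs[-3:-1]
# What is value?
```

xs has length 5. The slice xs[-3:-1] selects indices [2, 3] (2->20, 3->18), giving [20, 18].

[20, 18]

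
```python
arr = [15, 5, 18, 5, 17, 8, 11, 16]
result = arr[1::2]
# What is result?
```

arr has length 8. The slice arr[1::2] selects indices [1, 3, 5, 7] (1->5, 3->5, 5->8, 7->16), giving [5, 5, 8, 16].

[5, 5, 8, 16]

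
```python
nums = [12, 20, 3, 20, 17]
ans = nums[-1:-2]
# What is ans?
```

nums has length 5. The slice nums[-1:-2] resolves to an empty index range, so the result is [].

[]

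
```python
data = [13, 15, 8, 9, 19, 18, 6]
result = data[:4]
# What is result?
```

data has length 7. The slice data[:4] selects indices [0, 1, 2, 3] (0->13, 1->15, 2->8, 3->9), giving [13, 15, 8, 9].

[13, 15, 8, 9]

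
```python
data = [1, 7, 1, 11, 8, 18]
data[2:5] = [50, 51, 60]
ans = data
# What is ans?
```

data starts as [1, 7, 1, 11, 8, 18] (length 6). The slice data[2:5] covers indices [2, 3, 4] with values [1, 11, 8]. Replacing that slice with [50, 51, 60] (same length) produces [1, 7, 50, 51, 60, 18].

[1, 7, 50, 51, 60, 18]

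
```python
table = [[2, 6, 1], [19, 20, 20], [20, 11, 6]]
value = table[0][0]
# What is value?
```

table[0] = [2, 6, 1]. Taking column 0 of that row yields 2.

2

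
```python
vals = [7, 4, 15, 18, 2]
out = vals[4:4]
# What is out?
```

vals has length 5. The slice vals[4:4] resolves to an empty index range, so the result is [].

[]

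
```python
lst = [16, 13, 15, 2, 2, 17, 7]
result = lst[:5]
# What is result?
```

lst has length 7. The slice lst[:5] selects indices [0, 1, 2, 3, 4] (0->16, 1->13, 2->15, 3->2, 4->2), giving [16, 13, 15, 2, 2].

[16, 13, 15, 2, 2]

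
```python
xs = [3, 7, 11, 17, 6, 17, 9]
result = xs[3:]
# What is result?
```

xs has length 7. The slice xs[3:] selects indices [3, 4, 5, 6] (3->17, 4->6, 5->17, 6->9), giving [17, 6, 17, 9].

[17, 6, 17, 9]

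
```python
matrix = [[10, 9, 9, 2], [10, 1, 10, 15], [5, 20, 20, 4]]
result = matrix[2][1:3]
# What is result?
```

matrix[2] = [5, 20, 20, 4]. matrix[2] has length 4. The slice matrix[2][1:3] selects indices [1, 2] (1->20, 2->20), giving [20, 20].

[20, 20]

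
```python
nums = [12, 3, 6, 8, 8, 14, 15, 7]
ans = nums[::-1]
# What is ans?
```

nums has length 8. The slice nums[::-1] selects indices [7, 6, 5, 4, 3, 2, 1, 0] (7->7, 6->15, 5->14, 4->8, 3->8, 2->6, 1->3, 0->12), giving [7, 15, 14, 8, 8, 6, 3, 12].

[7, 15, 14, 8, 8, 6, 3, 12]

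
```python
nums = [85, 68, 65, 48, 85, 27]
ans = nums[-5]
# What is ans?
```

nums has length 6. Negative index -5 maps to positive index 6 + (-5) = 1. nums[1] = 68.

68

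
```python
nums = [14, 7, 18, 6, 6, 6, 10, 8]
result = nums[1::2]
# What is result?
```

nums has length 8. The slice nums[1::2] selects indices [1, 3, 5, 7] (1->7, 3->6, 5->6, 7->8), giving [7, 6, 6, 8].

[7, 6, 6, 8]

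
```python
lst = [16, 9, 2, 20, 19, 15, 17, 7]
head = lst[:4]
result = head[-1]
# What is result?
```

lst has length 8. The slice lst[:4] selects indices [0, 1, 2, 3] (0->16, 1->9, 2->2, 3->20), giving [16, 9, 2, 20]. So head = [16, 9, 2, 20]. Then head[-1] = 20.

20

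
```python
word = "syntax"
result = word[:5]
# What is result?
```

word has length 6. The slice word[:5] selects indices [0, 1, 2, 3, 4] (0->'s', 1->'y', 2->'n', 3->'t', 4->'a'), giving 'synta'.

'synta'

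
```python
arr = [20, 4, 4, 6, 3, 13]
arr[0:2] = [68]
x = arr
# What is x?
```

arr starts as [20, 4, 4, 6, 3, 13] (length 6). The slice arr[0:2] covers indices [0, 1] with values [20, 4]. Replacing that slice with [68] (different length) produces [68, 4, 6, 3, 13].

[68, 4, 6, 3, 13]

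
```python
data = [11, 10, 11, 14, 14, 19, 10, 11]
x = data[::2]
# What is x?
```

data has length 8. The slice data[::2] selects indices [0, 2, 4, 6] (0->11, 2->11, 4->14, 6->10), giving [11, 11, 14, 10].

[11, 11, 14, 10]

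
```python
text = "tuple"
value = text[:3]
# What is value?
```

text has length 5. The slice text[:3] selects indices [0, 1, 2] (0->'t', 1->'u', 2->'p'), giving 'tup'.

'tup'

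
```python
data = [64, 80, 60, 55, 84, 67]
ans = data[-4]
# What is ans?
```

data has length 6. Negative index -4 maps to positive index 6 + (-4) = 2. data[2] = 60.

60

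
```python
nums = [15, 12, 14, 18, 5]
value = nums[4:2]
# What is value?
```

nums has length 5. The slice nums[4:2] resolves to an empty index range, so the result is [].

[]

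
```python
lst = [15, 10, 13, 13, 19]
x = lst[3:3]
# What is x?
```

lst has length 5. The slice lst[3:3] resolves to an empty index range, so the result is [].

[]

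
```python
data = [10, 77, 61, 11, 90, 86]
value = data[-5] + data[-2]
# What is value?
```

data has length 6. Negative index -5 maps to positive index 6 + (-5) = 1. data[1] = 77.
data has length 6. Negative index -2 maps to positive index 6 + (-2) = 4. data[4] = 90.
Sum: 77 + 90 = 167.

167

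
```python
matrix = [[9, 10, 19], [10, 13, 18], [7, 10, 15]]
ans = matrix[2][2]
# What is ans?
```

matrix[2] = [7, 10, 15]. Taking column 2 of that row yields 15.

15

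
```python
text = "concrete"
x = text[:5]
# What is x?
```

text has length 8. The slice text[:5] selects indices [0, 1, 2, 3, 4] (0->'c', 1->'o', 2->'n', 3->'c', 4->'r'), giving 'concr'.

'concr'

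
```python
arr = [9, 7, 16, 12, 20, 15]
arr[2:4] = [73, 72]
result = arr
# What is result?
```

arr starts as [9, 7, 16, 12, 20, 15] (length 6). The slice arr[2:4] covers indices [2, 3] with values [16, 12]. Replacing that slice with [73, 72] (same length) produces [9, 7, 73, 72, 20, 15].

[9, 7, 73, 72, 20, 15]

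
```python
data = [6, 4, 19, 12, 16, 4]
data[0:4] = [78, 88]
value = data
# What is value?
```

data starts as [6, 4, 19, 12, 16, 4] (length 6). The slice data[0:4] covers indices [0, 1, 2, 3] with values [6, 4, 19, 12]. Replacing that slice with [78, 88] (different length) produces [78, 88, 16, 4].

[78, 88, 16, 4]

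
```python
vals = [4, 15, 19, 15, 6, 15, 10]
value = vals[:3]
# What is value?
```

vals has length 7. The slice vals[:3] selects indices [0, 1, 2] (0->4, 1->15, 2->19), giving [4, 15, 19].

[4, 15, 19]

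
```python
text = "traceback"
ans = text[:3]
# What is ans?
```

text has length 9. The slice text[:3] selects indices [0, 1, 2] (0->'t', 1->'r', 2->'a'), giving 'tra'.

'tra'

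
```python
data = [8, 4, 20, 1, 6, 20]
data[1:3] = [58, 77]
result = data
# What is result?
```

data starts as [8, 4, 20, 1, 6, 20] (length 6). The slice data[1:3] covers indices [1, 2] with values [4, 20]. Replacing that slice with [58, 77] (same length) produces [8, 58, 77, 1, 6, 20].

[8, 58, 77, 1, 6, 20]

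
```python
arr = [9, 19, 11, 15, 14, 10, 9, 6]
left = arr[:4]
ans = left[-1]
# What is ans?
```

arr has length 8. The slice arr[:4] selects indices [0, 1, 2, 3] (0->9, 1->19, 2->11, 3->15), giving [9, 19, 11, 15]. So left = [9, 19, 11, 15]. Then left[-1] = 15.

15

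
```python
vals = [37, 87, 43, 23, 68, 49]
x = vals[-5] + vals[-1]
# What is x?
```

vals has length 6. Negative index -5 maps to positive index 6 + (-5) = 1. vals[1] = 87.
vals has length 6. Negative index -1 maps to positive index 6 + (-1) = 5. vals[5] = 49.
Sum: 87 + 49 = 136.

136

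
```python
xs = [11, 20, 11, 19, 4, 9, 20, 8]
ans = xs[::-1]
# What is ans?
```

xs has length 8. The slice xs[::-1] selects indices [7, 6, 5, 4, 3, 2, 1, 0] (7->8, 6->20, 5->9, 4->4, 3->19, 2->11, 1->20, 0->11), giving [8, 20, 9, 4, 19, 11, 20, 11].

[8, 20, 9, 4, 19, 11, 20, 11]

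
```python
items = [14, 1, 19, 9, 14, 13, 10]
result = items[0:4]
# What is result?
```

items has length 7. The slice items[0:4] selects indices [0, 1, 2, 3] (0->14, 1->1, 2->19, 3->9), giving [14, 1, 19, 9].

[14, 1, 19, 9]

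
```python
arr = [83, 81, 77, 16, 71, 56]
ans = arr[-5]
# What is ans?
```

arr has length 6. Negative index -5 maps to positive index 6 + (-5) = 1. arr[1] = 81.

81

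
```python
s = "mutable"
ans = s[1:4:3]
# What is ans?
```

s has length 7. The slice s[1:4:3] selects indices [1] (1->'u'), giving 'u'.

'u'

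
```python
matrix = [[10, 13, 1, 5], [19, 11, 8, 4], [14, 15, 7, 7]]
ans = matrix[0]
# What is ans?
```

matrix has 3 rows. Row 0 is [10, 13, 1, 5].

[10, 13, 1, 5]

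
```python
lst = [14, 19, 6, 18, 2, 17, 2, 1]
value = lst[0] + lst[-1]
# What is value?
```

lst has length 8. lst[0] = 14.
lst has length 8. Negative index -1 maps to positive index 8 + (-1) = 7. lst[7] = 1.
Sum: 14 + 1 = 15.

15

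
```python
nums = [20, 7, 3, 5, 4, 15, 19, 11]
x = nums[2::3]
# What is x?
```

nums has length 8. The slice nums[2::3] selects indices [2, 5] (2->3, 5->15), giving [3, 15].

[3, 15]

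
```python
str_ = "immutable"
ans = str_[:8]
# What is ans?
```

str_ has length 9. The slice str_[:8] selects indices [0, 1, 2, 3, 4, 5, 6, 7] (0->'i', 1->'m', 2->'m', 3->'u', 4->'t', 5->'a', 6->'b', 7->'l'), giving 'immutabl'.

'immutabl'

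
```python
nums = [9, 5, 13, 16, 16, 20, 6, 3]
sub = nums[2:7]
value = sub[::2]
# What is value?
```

nums has length 8. The slice nums[2:7] selects indices [2, 3, 4, 5, 6] (2->13, 3->16, 4->16, 5->20, 6->6), giving [13, 16, 16, 20, 6]. So sub = [13, 16, 16, 20, 6]. sub has length 5. The slice sub[::2] selects indices [0, 2, 4] (0->13, 2->16, 4->6), giving [13, 16, 6].

[13, 16, 6]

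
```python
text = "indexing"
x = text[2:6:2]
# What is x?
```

text has length 8. The slice text[2:6:2] selects indices [2, 4] (2->'d', 4->'x'), giving 'dx'.

'dx'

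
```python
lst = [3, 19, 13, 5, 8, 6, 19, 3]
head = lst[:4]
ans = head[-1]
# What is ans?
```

lst has length 8. The slice lst[:4] selects indices [0, 1, 2, 3] (0->3, 1->19, 2->13, 3->5), giving [3, 19, 13, 5]. So head = [3, 19, 13, 5]. Then head[-1] = 5.

5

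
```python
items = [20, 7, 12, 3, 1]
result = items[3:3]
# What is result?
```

items has length 5. The slice items[3:3] resolves to an empty index range, so the result is [].

[]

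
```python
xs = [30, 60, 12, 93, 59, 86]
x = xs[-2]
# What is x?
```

xs has length 6. Negative index -2 maps to positive index 6 + (-2) = 4. xs[4] = 59.

59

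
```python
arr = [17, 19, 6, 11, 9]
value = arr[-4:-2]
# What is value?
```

arr has length 5. The slice arr[-4:-2] selects indices [1, 2] (1->19, 2->6), giving [19, 6].

[19, 6]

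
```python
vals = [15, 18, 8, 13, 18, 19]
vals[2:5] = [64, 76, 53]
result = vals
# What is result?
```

vals starts as [15, 18, 8, 13, 18, 19] (length 6). The slice vals[2:5] covers indices [2, 3, 4] with values [8, 13, 18]. Replacing that slice with [64, 76, 53] (same length) produces [15, 18, 64, 76, 53, 19].

[15, 18, 64, 76, 53, 19]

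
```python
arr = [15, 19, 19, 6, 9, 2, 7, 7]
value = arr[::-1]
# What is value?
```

arr has length 8. The slice arr[::-1] selects indices [7, 6, 5, 4, 3, 2, 1, 0] (7->7, 6->7, 5->2, 4->9, 3->6, 2->19, 1->19, 0->15), giving [7, 7, 2, 9, 6, 19, 19, 15].

[7, 7, 2, 9, 6, 19, 19, 15]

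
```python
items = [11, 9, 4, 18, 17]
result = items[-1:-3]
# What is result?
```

items has length 5. The slice items[-1:-3] resolves to an empty index range, so the result is [].

[]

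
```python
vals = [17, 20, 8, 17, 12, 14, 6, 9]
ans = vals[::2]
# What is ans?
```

vals has length 8. The slice vals[::2] selects indices [0, 2, 4, 6] (0->17, 2->8, 4->12, 6->6), giving [17, 8, 12, 6].

[17, 8, 12, 6]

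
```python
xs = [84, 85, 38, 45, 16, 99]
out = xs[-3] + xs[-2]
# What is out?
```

xs has length 6. Negative index -3 maps to positive index 6 + (-3) = 3. xs[3] = 45.
xs has length 6. Negative index -2 maps to positive index 6 + (-2) = 4. xs[4] = 16.
Sum: 45 + 16 = 61.

61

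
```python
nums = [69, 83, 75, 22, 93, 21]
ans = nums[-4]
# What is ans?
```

nums has length 6. Negative index -4 maps to positive index 6 + (-4) = 2. nums[2] = 75.

75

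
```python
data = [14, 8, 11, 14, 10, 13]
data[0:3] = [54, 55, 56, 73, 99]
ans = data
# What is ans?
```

data starts as [14, 8, 11, 14, 10, 13] (length 6). The slice data[0:3] covers indices [0, 1, 2] with values [14, 8, 11]. Replacing that slice with [54, 55, 56, 73, 99] (different length) produces [54, 55, 56, 73, 99, 14, 10, 13].

[54, 55, 56, 73, 99, 14, 10, 13]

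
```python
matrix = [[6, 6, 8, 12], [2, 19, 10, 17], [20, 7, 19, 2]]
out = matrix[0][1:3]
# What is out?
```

matrix[0] = [6, 6, 8, 12]. matrix[0] has length 4. The slice matrix[0][1:3] selects indices [1, 2] (1->6, 2->8), giving [6, 8].

[6, 8]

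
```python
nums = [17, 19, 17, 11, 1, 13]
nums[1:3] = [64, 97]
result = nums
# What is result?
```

nums starts as [17, 19, 17, 11, 1, 13] (length 6). The slice nums[1:3] covers indices [1, 2] with values [19, 17]. Replacing that slice with [64, 97] (same length) produces [17, 64, 97, 11, 1, 13].

[17, 64, 97, 11, 1, 13]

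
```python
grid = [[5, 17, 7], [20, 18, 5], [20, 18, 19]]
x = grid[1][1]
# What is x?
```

grid[1] = [20, 18, 5]. Taking column 1 of that row yields 18.

18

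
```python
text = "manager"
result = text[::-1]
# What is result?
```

text has length 7. The slice text[::-1] selects indices [6, 5, 4, 3, 2, 1, 0] (6->'r', 5->'e', 4->'g', 3->'a', 2->'n', 1->'a', 0->'m'), giving 'reganam'.

'reganam'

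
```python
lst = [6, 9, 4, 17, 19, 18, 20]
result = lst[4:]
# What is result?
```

lst has length 7. The slice lst[4:] selects indices [4, 5, 6] (4->19, 5->18, 6->20), giving [19, 18, 20].

[19, 18, 20]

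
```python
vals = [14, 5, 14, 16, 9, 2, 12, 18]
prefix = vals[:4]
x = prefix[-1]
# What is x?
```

vals has length 8. The slice vals[:4] selects indices [0, 1, 2, 3] (0->14, 1->5, 2->14, 3->16), giving [14, 5, 14, 16]. So prefix = [14, 5, 14, 16]. Then prefix[-1] = 16.

16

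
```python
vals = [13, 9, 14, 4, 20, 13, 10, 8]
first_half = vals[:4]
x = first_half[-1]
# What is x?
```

vals has length 8. The slice vals[:4] selects indices [0, 1, 2, 3] (0->13, 1->9, 2->14, 3->4), giving [13, 9, 14, 4]. So first_half = [13, 9, 14, 4]. Then first_half[-1] = 4.

4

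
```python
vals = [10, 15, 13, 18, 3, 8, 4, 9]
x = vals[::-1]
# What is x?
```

vals has length 8. The slice vals[::-1] selects indices [7, 6, 5, 4, 3, 2, 1, 0] (7->9, 6->4, 5->8, 4->3, 3->18, 2->13, 1->15, 0->10), giving [9, 4, 8, 3, 18, 13, 15, 10].

[9, 4, 8, 3, 18, 13, 15, 10]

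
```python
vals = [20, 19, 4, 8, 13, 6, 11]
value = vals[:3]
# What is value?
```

vals has length 7. The slice vals[:3] selects indices [0, 1, 2] (0->20, 1->19, 2->4), giving [20, 19, 4].

[20, 19, 4]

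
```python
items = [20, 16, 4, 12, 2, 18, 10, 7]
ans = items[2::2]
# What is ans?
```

items has length 8. The slice items[2::2] selects indices [2, 4, 6] (2->4, 4->2, 6->10), giving [4, 2, 10].

[4, 2, 10]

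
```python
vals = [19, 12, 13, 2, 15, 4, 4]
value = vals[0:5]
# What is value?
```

vals has length 7. The slice vals[0:5] selects indices [0, 1, 2, 3, 4] (0->19, 1->12, 2->13, 3->2, 4->15), giving [19, 12, 13, 2, 15].

[19, 12, 13, 2, 15]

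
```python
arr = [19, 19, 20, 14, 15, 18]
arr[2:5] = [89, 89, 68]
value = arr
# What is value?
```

arr starts as [19, 19, 20, 14, 15, 18] (length 6). The slice arr[2:5] covers indices [2, 3, 4] with values [20, 14, 15]. Replacing that slice with [89, 89, 68] (same length) produces [19, 19, 89, 89, 68, 18].

[19, 19, 89, 89, 68, 18]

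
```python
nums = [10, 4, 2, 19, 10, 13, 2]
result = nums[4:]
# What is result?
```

nums has length 7. The slice nums[4:] selects indices [4, 5, 6] (4->10, 5->13, 6->2), giving [10, 13, 2].

[10, 13, 2]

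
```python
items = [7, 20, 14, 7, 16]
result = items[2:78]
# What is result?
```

items has length 5. The slice items[2:78] selects indices [2, 3, 4] (2->14, 3->7, 4->16), giving [14, 7, 16].

[14, 7, 16]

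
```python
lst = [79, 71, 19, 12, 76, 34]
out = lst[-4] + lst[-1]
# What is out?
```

lst has length 6. Negative index -4 maps to positive index 6 + (-4) = 2. lst[2] = 19.
lst has length 6. Negative index -1 maps to positive index 6 + (-1) = 5. lst[5] = 34.
Sum: 19 + 34 = 53.

53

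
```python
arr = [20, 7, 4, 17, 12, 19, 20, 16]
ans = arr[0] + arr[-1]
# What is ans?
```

arr has length 8. arr[0] = 20.
arr has length 8. Negative index -1 maps to positive index 8 + (-1) = 7. arr[7] = 16.
Sum: 20 + 16 = 36.

36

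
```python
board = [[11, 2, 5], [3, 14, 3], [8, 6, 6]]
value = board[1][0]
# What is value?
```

board[1] = [3, 14, 3]. Taking column 0 of that row yields 3.

3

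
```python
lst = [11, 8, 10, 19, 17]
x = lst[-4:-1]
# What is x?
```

lst has length 5. The slice lst[-4:-1] selects indices [1, 2, 3] (1->8, 2->10, 3->19), giving [8, 10, 19].

[8, 10, 19]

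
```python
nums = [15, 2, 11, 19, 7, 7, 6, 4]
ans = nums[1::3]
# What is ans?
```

nums has length 8. The slice nums[1::3] selects indices [1, 4, 7] (1->2, 4->7, 7->4), giving [2, 7, 4].

[2, 7, 4]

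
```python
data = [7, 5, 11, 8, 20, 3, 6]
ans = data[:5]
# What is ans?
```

data has length 7. The slice data[:5] selects indices [0, 1, 2, 3, 4] (0->7, 1->5, 2->11, 3->8, 4->20), giving [7, 5, 11, 8, 20].

[7, 5, 11, 8, 20]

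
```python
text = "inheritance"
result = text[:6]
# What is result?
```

text has length 11. The slice text[:6] selects indices [0, 1, 2, 3, 4, 5] (0->'i', 1->'n', 2->'h', 3->'e', 4->'r', 5->'i'), giving 'inheri'.

'inheri'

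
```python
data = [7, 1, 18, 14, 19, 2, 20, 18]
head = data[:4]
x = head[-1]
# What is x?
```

data has length 8. The slice data[:4] selects indices [0, 1, 2, 3] (0->7, 1->1, 2->18, 3->14), giving [7, 1, 18, 14]. So head = [7, 1, 18, 14]. Then head[-1] = 14.

14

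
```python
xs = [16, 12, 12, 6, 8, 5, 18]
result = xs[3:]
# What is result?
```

xs has length 7. The slice xs[3:] selects indices [3, 4, 5, 6] (3->6, 4->8, 5->5, 6->18), giving [6, 8, 5, 18].

[6, 8, 5, 18]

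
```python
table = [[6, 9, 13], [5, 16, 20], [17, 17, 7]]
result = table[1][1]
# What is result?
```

table[1] = [5, 16, 20]. Taking column 1 of that row yields 16.

16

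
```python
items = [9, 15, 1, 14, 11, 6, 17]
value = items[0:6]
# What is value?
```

items has length 7. The slice items[0:6] selects indices [0, 1, 2, 3, 4, 5] (0->9, 1->15, 2->1, 3->14, 4->11, 5->6), giving [9, 15, 1, 14, 11, 6].

[9, 15, 1, 14, 11, 6]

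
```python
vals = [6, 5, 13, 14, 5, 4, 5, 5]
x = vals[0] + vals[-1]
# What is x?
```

vals has length 8. vals[0] = 6.
vals has length 8. Negative index -1 maps to positive index 8 + (-1) = 7. vals[7] = 5.
Sum: 6 + 5 = 11.

11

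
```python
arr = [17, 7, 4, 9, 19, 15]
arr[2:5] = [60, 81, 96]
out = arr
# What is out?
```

arr starts as [17, 7, 4, 9, 19, 15] (length 6). The slice arr[2:5] covers indices [2, 3, 4] with values [4, 9, 19]. Replacing that slice with [60, 81, 96] (same length) produces [17, 7, 60, 81, 96, 15].

[17, 7, 60, 81, 96, 15]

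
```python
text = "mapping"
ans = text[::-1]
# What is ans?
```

text has length 7. The slice text[::-1] selects indices [6, 5, 4, 3, 2, 1, 0] (6->'g', 5->'n', 4->'i', 3->'p', 2->'p', 1->'a', 0->'m'), giving 'gnippam'.

'gnippam'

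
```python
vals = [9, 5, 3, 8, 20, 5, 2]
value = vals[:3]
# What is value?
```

vals has length 7. The slice vals[:3] selects indices [0, 1, 2] (0->9, 1->5, 2->3), giving [9, 5, 3].

[9, 5, 3]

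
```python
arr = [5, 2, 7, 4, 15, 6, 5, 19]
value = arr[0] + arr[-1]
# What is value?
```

arr has length 8. arr[0] = 5.
arr has length 8. Negative index -1 maps to positive index 8 + (-1) = 7. arr[7] = 19.
Sum: 5 + 19 = 24.

24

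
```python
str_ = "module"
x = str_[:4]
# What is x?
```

str_ has length 6. The slice str_[:4] selects indices [0, 1, 2, 3] (0->'m', 1->'o', 2->'d', 3->'u'), giving 'modu'.

'modu'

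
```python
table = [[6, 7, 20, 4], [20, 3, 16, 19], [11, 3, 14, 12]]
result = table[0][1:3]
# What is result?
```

table[0] = [6, 7, 20, 4]. table[0] has length 4. The slice table[0][1:3] selects indices [1, 2] (1->7, 2->20), giving [7, 20].

[7, 20]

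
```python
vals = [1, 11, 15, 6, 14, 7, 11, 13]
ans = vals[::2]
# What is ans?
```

vals has length 8. The slice vals[::2] selects indices [0, 2, 4, 6] (0->1, 2->15, 4->14, 6->11), giving [1, 15, 14, 11].

[1, 15, 14, 11]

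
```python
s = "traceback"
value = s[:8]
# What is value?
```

s has length 9. The slice s[:8] selects indices [0, 1, 2, 3, 4, 5, 6, 7] (0->'t', 1->'r', 2->'a', 3->'c', 4->'e', 5->'b', 6->'a', 7->'c'), giving 'tracebac'.

'tracebac'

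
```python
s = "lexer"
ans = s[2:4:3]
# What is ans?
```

s has length 5. The slice s[2:4:3] selects indices [2] (2->'x'), giving 'x'.

'x'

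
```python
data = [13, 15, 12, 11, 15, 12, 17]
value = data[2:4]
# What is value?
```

data has length 7. The slice data[2:4] selects indices [2, 3] (2->12, 3->11), giving [12, 11].

[12, 11]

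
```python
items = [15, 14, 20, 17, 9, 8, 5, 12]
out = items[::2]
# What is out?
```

items has length 8. The slice items[::2] selects indices [0, 2, 4, 6] (0->15, 2->20, 4->9, 6->5), giving [15, 20, 9, 5].

[15, 20, 9, 5]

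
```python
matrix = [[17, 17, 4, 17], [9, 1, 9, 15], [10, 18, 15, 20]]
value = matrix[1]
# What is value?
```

matrix has 3 rows. Row 1 is [9, 1, 9, 15].

[9, 1, 9, 15]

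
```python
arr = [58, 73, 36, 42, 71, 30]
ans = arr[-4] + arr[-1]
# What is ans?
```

arr has length 6. Negative index -4 maps to positive index 6 + (-4) = 2. arr[2] = 36.
arr has length 6. Negative index -1 maps to positive index 6 + (-1) = 5. arr[5] = 30.
Sum: 36 + 30 = 66.

66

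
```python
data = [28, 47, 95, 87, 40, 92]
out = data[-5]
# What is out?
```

data has length 6. Negative index -5 maps to positive index 6 + (-5) = 1. data[1] = 47.

47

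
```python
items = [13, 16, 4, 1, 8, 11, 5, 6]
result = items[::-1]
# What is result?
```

items has length 8. The slice items[::-1] selects indices [7, 6, 5, 4, 3, 2, 1, 0] (7->6, 6->5, 5->11, 4->8, 3->1, 2->4, 1->16, 0->13), giving [6, 5, 11, 8, 1, 4, 16, 13].

[6, 5, 11, 8, 1, 4, 16, 13]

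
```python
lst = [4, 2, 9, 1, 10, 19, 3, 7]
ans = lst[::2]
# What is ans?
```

lst has length 8. The slice lst[::2] selects indices [0, 2, 4, 6] (0->4, 2->9, 4->10, 6->3), giving [4, 9, 10, 3].

[4, 9, 10, 3]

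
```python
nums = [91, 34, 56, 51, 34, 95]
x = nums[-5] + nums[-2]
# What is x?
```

nums has length 6. Negative index -5 maps to positive index 6 + (-5) = 1. nums[1] = 34.
nums has length 6. Negative index -2 maps to positive index 6 + (-2) = 4. nums[4] = 34.
Sum: 34 + 34 = 68.

68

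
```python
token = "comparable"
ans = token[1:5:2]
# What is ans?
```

token has length 10. The slice token[1:5:2] selects indices [1, 3] (1->'o', 3->'p'), giving 'op'.

'op'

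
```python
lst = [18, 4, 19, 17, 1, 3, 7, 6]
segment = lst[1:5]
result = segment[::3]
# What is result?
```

lst has length 8. The slice lst[1:5] selects indices [1, 2, 3, 4] (1->4, 2->19, 3->17, 4->1), giving [4, 19, 17, 1]. So segment = [4, 19, 17, 1]. segment has length 4. The slice segment[::3] selects indices [0, 3] (0->4, 3->1), giving [4, 1].

[4, 1]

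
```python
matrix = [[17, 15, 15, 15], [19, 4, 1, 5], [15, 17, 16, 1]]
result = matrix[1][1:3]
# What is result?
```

matrix[1] = [19, 4, 1, 5]. matrix[1] has length 4. The slice matrix[1][1:3] selects indices [1, 2] (1->4, 2->1), giving [4, 1].

[4, 1]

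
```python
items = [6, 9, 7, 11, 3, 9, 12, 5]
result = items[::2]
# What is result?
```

items has length 8. The slice items[::2] selects indices [0, 2, 4, 6] (0->6, 2->7, 4->3, 6->12), giving [6, 7, 3, 12].

[6, 7, 3, 12]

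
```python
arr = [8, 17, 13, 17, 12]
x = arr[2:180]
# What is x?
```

arr has length 5. The slice arr[2:180] selects indices [2, 3, 4] (2->13, 3->17, 4->12), giving [13, 17, 12].

[13, 17, 12]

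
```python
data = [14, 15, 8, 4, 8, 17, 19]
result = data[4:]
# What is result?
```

data has length 7. The slice data[4:] selects indices [4, 5, 6] (4->8, 5->17, 6->19), giving [8, 17, 19].

[8, 17, 19]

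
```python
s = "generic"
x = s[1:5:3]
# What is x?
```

s has length 7. The slice s[1:5:3] selects indices [1, 4] (1->'e', 4->'r'), giving 'er'.

'er'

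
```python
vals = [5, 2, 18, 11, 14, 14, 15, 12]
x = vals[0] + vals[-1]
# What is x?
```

vals has length 8. vals[0] = 5.
vals has length 8. Negative index -1 maps to positive index 8 + (-1) = 7. vals[7] = 12.
Sum: 5 + 12 = 17.

17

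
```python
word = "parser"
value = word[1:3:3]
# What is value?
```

word has length 6. The slice word[1:3:3] selects indices [1] (1->'a'), giving 'a'.

'a'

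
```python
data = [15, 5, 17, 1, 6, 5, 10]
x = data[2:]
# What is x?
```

data has length 7. The slice data[2:] selects indices [2, 3, 4, 5, 6] (2->17, 3->1, 4->6, 5->5, 6->10), giving [17, 1, 6, 5, 10].

[17, 1, 6, 5, 10]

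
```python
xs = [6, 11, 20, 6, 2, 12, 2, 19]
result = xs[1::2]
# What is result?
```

xs has length 8. The slice xs[1::2] selects indices [1, 3, 5, 7] (1->11, 3->6, 5->12, 7->19), giving [11, 6, 12, 19].

[11, 6, 12, 19]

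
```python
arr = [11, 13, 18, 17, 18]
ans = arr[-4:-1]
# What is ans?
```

arr has length 5. The slice arr[-4:-1] selects indices [1, 2, 3] (1->13, 2->18, 3->17), giving [13, 18, 17].

[13, 18, 17]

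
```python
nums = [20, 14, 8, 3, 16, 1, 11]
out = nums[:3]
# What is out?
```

nums has length 7. The slice nums[:3] selects indices [0, 1, 2] (0->20, 1->14, 2->8), giving [20, 14, 8].

[20, 14, 8]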